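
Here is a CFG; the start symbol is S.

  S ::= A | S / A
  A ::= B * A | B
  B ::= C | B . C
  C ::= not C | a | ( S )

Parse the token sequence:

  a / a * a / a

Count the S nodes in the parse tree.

3

[S [S [S [A [B [C a]]]] / [A [B [C a]] * [A [B [C a]]]]] / [A [B [C a]]]]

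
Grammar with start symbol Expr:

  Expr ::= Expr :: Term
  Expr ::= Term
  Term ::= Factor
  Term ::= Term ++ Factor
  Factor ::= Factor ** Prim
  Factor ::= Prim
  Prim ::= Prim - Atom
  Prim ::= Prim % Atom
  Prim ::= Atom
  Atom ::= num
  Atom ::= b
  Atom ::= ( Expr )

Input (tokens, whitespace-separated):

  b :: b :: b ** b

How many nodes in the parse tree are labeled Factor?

4

[Expr [Expr [Expr [Term [Factor [Prim [Atom b]]]]] :: [Term [Factor [Prim [Atom b]]]]] :: [Term [Factor [Factor [Prim [Atom b]]] ** [Prim [Atom b]]]]]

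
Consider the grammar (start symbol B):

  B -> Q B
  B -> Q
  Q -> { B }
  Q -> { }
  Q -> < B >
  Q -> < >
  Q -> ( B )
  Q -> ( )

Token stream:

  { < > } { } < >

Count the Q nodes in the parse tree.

[B [Q { [B [Q < >]] }] [B [Q { }] [B [Q < >]]]]

4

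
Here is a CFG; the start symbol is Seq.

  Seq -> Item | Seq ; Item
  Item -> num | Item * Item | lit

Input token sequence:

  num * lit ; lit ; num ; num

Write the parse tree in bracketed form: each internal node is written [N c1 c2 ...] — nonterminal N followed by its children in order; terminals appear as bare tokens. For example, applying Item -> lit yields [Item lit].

Seq
Seq ; Item
Seq ; Item ; Item
Seq ; Item ; Item ; Item
Item ; Item ; Item ; Item
Item * Item ; Item ; Item ; Item
num * Item ; Item ; Item ; Item
num * lit ; Item ; Item ; Item
num * lit ; lit ; Item ; Item
num * lit ; lit ; num ; Item
num * lit ; lit ; num ; num

[Seq [Seq [Seq [Seq [Item [Item num] * [Item lit]]] ; [Item lit]] ; [Item num]] ; [Item num]]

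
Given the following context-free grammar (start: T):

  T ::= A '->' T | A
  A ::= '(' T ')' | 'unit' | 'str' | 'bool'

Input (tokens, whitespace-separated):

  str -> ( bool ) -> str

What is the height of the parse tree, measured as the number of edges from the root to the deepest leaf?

5

[T [A str] -> [T [A ( [T [A bool]] )] -> [T [A str]]]]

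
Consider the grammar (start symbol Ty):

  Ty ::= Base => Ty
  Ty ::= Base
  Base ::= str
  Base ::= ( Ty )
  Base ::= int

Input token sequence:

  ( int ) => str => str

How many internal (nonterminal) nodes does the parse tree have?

8

[Ty [Base ( [Ty [Base int]] )] => [Ty [Base str] => [Ty [Base str]]]]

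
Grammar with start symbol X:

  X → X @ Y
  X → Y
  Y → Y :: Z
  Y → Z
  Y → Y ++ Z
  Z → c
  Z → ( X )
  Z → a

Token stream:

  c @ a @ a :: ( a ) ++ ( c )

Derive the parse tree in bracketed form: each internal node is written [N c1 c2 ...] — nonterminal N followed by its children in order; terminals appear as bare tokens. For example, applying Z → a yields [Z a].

X
X @ Y
X @ Y @ Y
Y @ Y @ Y
Z @ Y @ Y
c @ Y @ Y
c @ Z @ Y
c @ a @ Y
c @ a @ Y ++ Z
c @ a @ Y :: Z ++ Z
c @ a @ Z :: Z ++ Z
c @ a @ a :: Z ++ Z
c @ a @ a :: ( X ) ++ Z
c @ a @ a :: ( Y ) ++ Z
c @ a @ a :: ( Z ) ++ Z
c @ a @ a :: ( a ) ++ Z
c @ a @ a :: ( a ) ++ ( X )
c @ a @ a :: ( a ) ++ ( Y )
c @ a @ a :: ( a ) ++ ( Z )
c @ a @ a :: ( a ) ++ ( c )

[X [X [X [Y [Z c]]] @ [Y [Z a]]] @ [Y [Y [Y [Z a]] :: [Z ( [X [Y [Z a]]] )]] ++ [Z ( [X [Y [Z c]]] )]]]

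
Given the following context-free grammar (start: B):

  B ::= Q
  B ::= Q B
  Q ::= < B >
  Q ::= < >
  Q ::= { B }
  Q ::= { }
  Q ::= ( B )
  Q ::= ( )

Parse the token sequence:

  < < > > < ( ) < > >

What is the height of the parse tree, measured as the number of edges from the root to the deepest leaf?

6

[B [Q < [B [Q < >]] >] [B [Q < [B [Q ( )] [B [Q < >]]] >]]]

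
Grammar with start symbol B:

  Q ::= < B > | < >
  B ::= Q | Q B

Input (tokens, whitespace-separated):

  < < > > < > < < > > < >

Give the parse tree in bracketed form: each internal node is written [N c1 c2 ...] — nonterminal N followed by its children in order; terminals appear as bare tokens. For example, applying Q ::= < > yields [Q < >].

B
Q B
< B > B
< Q > B
< < > > B
< < > > Q B
< < > > < > B
< < > > < > Q B
< < > > < > < B > B
< < > > < > < Q > B
< < > > < > < < > > B
< < > > < > < < > > Q
< < > > < > < < > > < >

[B [Q < [B [Q < >]] >] [B [Q < >] [B [Q < [B [Q < >]] >] [B [Q < >]]]]]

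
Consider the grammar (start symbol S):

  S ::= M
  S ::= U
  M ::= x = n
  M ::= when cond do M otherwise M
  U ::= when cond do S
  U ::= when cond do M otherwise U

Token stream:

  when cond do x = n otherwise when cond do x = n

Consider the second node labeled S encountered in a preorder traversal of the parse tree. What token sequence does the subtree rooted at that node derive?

x = n

[S [U when cond do [M x = n] otherwise [U when cond do [S [M x = n]]]]]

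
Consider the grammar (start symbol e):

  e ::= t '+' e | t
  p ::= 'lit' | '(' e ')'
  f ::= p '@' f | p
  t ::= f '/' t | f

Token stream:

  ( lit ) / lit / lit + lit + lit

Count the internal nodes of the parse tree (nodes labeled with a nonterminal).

[e [t [f [p ( [e [t [f [p lit]]]] )]] / [t [f [p lit]] / [t [f [p lit]]]]] + [e [t [f [p lit]]] + [e [t [f [p lit]]]]]]

22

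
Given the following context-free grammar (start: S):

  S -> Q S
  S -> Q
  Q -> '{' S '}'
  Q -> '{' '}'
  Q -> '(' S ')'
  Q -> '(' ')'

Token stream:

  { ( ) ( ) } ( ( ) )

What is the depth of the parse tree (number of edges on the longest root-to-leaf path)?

[S [Q { [S [Q ( )] [S [Q ( )]]] }] [S [Q ( [S [Q ( )]] )]]]

5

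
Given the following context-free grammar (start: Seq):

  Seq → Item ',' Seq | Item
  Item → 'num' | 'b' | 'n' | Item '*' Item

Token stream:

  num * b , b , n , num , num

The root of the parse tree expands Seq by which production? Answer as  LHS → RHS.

Seq → Item ',' Seq

[Seq [Item [Item num] * [Item b]] , [Seq [Item b] , [Seq [Item n] , [Seq [Item num] , [Seq [Item num]]]]]]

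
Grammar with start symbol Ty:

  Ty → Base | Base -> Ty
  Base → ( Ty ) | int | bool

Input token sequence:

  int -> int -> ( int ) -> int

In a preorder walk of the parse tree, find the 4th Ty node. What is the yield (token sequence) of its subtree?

int

[Ty [Base int] -> [Ty [Base int] -> [Ty [Base ( [Ty [Base int]] )] -> [Ty [Base int]]]]]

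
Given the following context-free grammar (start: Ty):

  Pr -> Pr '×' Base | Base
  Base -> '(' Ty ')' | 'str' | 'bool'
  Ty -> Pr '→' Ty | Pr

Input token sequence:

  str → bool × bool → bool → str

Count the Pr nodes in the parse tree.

[Ty [Pr [Base str]] → [Ty [Pr [Pr [Base bool]] × [Base bool]] → [Ty [Pr [Base bool]] → [Ty [Pr [Base str]]]]]]

5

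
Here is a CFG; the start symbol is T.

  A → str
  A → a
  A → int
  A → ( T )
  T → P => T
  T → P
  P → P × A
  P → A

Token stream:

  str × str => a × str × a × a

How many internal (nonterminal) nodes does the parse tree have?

14

[T [P [P [A str]] × [A str]] => [T [P [P [P [P [A a]] × [A str]] × [A a]] × [A a]]]]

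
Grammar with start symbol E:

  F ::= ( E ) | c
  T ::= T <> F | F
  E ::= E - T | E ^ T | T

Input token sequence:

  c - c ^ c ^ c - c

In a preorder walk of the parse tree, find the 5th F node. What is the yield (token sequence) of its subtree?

[E [E [E [E [E [T [F c]]] - [T [F c]]] ^ [T [F c]]] ^ [T [F c]]] - [T [F c]]]

c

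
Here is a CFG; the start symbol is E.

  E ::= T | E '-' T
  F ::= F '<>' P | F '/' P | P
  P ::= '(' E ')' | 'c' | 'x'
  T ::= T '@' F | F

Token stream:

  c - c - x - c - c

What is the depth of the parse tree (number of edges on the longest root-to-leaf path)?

[E [E [E [E [E [T [F [P c]]]] - [T [F [P c]]]] - [T [F [P x]]]] - [T [F [P c]]]] - [T [F [P c]]]]

8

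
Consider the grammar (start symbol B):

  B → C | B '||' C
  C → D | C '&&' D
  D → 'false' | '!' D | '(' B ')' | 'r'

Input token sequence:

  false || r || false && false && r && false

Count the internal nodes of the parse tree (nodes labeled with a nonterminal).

[B [B [B [C [D false]]] || [C [D r]]] || [C [C [C [C [D false]] && [D false]] && [D r]] && [D false]]]

15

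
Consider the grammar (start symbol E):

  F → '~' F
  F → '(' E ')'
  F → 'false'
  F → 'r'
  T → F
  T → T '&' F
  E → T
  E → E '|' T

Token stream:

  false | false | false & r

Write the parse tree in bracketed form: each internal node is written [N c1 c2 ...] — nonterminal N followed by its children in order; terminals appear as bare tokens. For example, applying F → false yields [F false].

E
E | T
E | T | T
T | T | T
F | T | T
false | T | T
false | F | T
false | false | T
false | false | T & F
false | false | F & F
false | false | false & F
false | false | false & r

[E [E [E [T [F false]]] | [T [F false]]] | [T [T [F false]] & [F r]]]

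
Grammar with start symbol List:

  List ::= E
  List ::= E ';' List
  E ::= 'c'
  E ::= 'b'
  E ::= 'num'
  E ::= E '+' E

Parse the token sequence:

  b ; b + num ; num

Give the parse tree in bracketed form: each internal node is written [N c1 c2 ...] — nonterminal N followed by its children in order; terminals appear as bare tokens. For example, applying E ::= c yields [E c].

List
E ; List
b ; List
b ; E ; List
b ; E + E ; List
b ; b + E ; List
b ; b + num ; List
b ; b + num ; E
b ; b + num ; num

[List [E b] ; [List [E [E b] + [E num]] ; [List [E num]]]]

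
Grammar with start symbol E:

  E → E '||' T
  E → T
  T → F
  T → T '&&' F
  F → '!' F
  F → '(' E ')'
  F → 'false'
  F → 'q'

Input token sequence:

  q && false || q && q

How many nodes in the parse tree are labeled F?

4

[E [E [T [T [F q]] && [F false]]] || [T [T [F q]] && [F q]]]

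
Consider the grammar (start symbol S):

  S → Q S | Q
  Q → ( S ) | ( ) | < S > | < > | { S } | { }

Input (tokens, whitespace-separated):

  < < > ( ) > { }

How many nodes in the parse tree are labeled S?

4

[S [Q < [S [Q < >] [S [Q ( )]]] >] [S [Q { }]]]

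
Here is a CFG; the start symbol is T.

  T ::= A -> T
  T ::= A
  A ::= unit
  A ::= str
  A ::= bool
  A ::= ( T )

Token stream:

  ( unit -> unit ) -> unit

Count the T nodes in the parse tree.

4

[T [A ( [T [A unit] -> [T [A unit]]] )] -> [T [A unit]]]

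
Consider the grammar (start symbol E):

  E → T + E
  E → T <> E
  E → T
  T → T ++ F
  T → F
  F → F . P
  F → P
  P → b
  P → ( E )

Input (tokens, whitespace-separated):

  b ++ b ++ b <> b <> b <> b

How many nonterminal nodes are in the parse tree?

[E [T [T [T [F [P b]]] ++ [F [P b]]] ++ [F [P b]]] <> [E [T [F [P b]]] <> [E [T [F [P b]]] <> [E [T [F [P b]]]]]]]

22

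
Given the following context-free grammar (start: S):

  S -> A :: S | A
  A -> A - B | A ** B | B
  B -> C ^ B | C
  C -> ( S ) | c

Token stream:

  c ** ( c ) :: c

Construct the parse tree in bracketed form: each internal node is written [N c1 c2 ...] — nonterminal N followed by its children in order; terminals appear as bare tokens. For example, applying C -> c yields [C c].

[S [A [A [B [C c]]] ** [B [C ( [S [A [B [C c]]]] )]]] :: [S [A [B [C c]]]]]

S
A :: S
A ** B :: S
B ** B :: S
C ** B :: S
c ** B :: S
c ** C :: S
c ** ( S ) :: S
c ** ( A ) :: S
c ** ( B ) :: S
c ** ( C ) :: S
c ** ( c ) :: S
c ** ( c ) :: A
c ** ( c ) :: B
c ** ( c ) :: C
c ** ( c ) :: c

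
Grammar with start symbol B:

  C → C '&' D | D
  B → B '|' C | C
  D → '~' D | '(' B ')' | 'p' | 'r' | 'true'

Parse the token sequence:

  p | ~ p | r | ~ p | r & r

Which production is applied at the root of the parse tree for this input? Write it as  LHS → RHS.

[B [B [B [B [B [C [D p]]] | [C [D ~ [D p]]]] | [C [D r]]] | [C [D ~ [D p]]]] | [C [C [D r]] & [D r]]]

B → B '|' C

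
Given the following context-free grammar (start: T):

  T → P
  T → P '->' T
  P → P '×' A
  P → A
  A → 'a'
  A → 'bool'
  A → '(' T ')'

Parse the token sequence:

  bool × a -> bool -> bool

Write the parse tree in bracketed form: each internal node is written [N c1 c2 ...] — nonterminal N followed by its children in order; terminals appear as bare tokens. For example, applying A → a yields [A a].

[T [P [P [A bool]] × [A a]] -> [T [P [A bool]] -> [T [P [A bool]]]]]

T
P -> T
P × A -> T
A × A -> T
bool × A -> T
bool × a -> T
bool × a -> P -> T
bool × a -> A -> T
bool × a -> bool -> T
bool × a -> bool -> P
bool × a -> bool -> A
bool × a -> bool -> bool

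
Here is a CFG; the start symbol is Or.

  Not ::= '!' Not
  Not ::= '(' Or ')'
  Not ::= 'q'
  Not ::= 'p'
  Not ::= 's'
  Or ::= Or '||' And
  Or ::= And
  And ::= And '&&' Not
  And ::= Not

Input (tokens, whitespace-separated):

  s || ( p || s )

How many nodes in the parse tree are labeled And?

4

[Or [Or [And [Not s]]] || [And [Not ( [Or [Or [And [Not p]]] || [And [Not s]]] )]]]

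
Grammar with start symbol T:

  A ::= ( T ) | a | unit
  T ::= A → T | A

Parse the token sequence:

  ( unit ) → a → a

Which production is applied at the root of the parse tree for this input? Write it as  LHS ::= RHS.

[T [A ( [T [A unit]] )] → [T [A a] → [T [A a]]]]

T ::= A → T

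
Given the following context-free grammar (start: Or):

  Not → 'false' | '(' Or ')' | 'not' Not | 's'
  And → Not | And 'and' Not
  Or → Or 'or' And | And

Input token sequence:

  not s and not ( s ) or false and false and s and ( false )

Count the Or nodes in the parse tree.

4

[Or [Or [And [And [Not not [Not s]]] and [Not not [Not ( [Or [And [Not s]]] )]]]] or [And [And [And [And [Not false]] and [Not false]] and [Not s]] and [Not ( [Or [And [Not false]]] )]]]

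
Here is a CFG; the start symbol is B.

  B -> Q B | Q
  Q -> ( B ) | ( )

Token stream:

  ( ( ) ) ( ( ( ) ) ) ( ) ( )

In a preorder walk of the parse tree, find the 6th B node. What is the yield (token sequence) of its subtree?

( ) ( )

[B [Q ( [B [Q ( )]] )] [B [Q ( [B [Q ( [B [Q ( )]] )]] )] [B [Q ( )] [B [Q ( )]]]]]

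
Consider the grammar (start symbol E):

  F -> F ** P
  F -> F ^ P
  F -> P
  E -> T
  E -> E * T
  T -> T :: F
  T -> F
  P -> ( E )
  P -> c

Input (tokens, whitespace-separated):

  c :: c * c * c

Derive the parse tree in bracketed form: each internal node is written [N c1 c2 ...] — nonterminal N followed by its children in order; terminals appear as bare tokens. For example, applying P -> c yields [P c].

[E [E [E [T [T [F [P c]]] :: [F [P c]]]] * [T [F [P c]]]] * [T [F [P c]]]]

E
E * T
E * T * T
T * T * T
T :: F * T * T
F :: F * T * T
P :: F * T * T
c :: F * T * T
c :: P * T * T
c :: c * T * T
c :: c * F * T
c :: c * P * T
c :: c * c * T
c :: c * c * F
c :: c * c * P
c :: c * c * c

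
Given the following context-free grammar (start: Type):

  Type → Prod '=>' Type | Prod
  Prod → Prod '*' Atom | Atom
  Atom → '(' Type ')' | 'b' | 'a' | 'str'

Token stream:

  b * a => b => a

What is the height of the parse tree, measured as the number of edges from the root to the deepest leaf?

[Type [Prod [Prod [Atom b]] * [Atom a]] => [Type [Prod [Atom b]] => [Type [Prod [Atom a]]]]]

5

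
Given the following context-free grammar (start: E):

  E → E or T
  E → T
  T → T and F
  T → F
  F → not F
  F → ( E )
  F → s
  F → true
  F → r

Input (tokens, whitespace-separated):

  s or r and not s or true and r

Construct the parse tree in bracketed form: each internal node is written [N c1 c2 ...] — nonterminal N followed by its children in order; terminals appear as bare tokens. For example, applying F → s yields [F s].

[E [E [E [T [F s]]] or [T [T [F r]] and [F not [F s]]]] or [T [T [F true]] and [F r]]]

E
E or T
E or T or T
T or T or T
F or T or T
s or T or T
s or T and F or T
s or F and F or T
s or r and F or T
s or r and not F or T
s or r and not s or T
s or r and not s or T and F
s or r and not s or F and F
s or r and not s or true and F
s or r and not s or true and r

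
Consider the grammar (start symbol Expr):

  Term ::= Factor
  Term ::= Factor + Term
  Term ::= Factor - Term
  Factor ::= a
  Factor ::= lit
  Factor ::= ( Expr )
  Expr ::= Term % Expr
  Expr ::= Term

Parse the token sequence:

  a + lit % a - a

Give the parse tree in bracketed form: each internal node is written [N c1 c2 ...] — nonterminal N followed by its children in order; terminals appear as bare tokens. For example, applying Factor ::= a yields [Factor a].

[Expr [Term [Factor a] + [Term [Factor lit]]] % [Expr [Term [Factor a] - [Term [Factor a]]]]]

Expr
Term % Expr
Factor + Term % Expr
a + Term % Expr
a + Factor % Expr
a + lit % Expr
a + lit % Term
a + lit % Factor - Term
a + lit % a - Term
a + lit % a - Factor
a + lit % a - a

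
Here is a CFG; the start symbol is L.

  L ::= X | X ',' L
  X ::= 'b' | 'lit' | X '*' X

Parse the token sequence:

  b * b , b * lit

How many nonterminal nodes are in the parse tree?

8

[L [X [X b] * [X b]] , [L [X [X b] * [X lit]]]]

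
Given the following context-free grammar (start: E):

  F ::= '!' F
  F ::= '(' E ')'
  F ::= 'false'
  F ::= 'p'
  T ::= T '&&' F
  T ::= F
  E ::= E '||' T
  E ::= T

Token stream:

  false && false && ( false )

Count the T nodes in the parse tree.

4

[E [T [T [T [F false]] && [F false]] && [F ( [E [T [F false]]] )]]]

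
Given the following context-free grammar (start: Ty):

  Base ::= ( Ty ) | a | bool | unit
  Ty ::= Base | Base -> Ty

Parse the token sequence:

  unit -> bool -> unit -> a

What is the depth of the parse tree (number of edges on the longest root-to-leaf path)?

[Ty [Base unit] -> [Ty [Base bool] -> [Ty [Base unit] -> [Ty [Base a]]]]]

5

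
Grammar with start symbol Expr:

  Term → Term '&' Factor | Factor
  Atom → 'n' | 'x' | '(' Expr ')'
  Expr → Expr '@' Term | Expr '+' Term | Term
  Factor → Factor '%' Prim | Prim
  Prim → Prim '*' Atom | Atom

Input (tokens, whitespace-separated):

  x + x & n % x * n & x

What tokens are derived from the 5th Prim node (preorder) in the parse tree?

x

[Expr [Expr [Term [Factor [Prim [Atom x]]]]] + [Term [Term [Term [Factor [Prim [Atom x]]]] & [Factor [Factor [Prim [Atom n]]] % [Prim [Prim [Atom x]] * [Atom n]]]] & [Factor [Prim [Atom x]]]]]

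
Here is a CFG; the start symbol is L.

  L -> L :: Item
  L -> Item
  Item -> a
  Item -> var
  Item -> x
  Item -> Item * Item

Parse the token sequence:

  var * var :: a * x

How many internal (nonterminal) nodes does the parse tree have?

[L [L [Item [Item var] * [Item var]]] :: [Item [Item a] * [Item x]]]

8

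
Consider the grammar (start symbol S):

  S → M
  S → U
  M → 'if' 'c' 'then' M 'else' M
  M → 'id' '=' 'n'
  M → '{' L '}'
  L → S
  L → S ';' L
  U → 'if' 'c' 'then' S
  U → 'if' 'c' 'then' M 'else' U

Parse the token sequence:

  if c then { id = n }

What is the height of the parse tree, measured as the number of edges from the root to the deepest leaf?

7

[S [U if c then [S [M { [L [S [M id = n]]] }]]]]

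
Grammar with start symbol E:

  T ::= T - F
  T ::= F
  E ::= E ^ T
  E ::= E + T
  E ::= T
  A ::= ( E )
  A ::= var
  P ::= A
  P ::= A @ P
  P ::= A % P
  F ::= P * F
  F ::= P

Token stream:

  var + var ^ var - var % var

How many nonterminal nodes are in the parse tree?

21

[E [E [E [T [F [P [A var]]]]] + [T [F [P [A var]]]]] ^ [T [T [F [P [A var]]]] - [F [P [A var] % [P [A var]]]]]]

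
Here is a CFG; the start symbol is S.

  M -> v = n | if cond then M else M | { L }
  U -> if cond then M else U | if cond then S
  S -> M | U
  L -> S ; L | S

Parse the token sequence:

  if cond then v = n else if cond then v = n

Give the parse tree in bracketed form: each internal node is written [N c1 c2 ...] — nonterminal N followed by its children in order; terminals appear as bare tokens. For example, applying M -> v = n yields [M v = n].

[S [U if cond then [M v = n] else [U if cond then [S [M v = n]]]]]

S
U
if cond then M else U
if cond then v = n else U
if cond then v = n else if cond then S
if cond then v = n else if cond then M
if cond then v = n else if cond then v = n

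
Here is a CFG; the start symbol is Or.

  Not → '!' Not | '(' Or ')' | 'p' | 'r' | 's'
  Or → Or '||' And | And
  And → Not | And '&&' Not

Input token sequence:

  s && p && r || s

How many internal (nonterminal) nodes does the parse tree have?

[Or [Or [And [And [And [Not s]] && [Not p]] && [Not r]]] || [And [Not s]]]

10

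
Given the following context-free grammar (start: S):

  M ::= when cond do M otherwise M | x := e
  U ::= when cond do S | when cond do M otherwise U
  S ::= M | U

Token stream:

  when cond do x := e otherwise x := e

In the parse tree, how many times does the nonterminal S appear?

1

[S [M when cond do [M x := e] otherwise [M x := e]]]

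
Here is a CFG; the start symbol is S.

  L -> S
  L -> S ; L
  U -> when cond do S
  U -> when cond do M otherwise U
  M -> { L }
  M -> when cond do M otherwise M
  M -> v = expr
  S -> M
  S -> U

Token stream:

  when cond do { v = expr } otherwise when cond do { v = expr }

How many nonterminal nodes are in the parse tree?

12

[S [U when cond do [M { [L [S [M v = expr]]] }] otherwise [U when cond do [S [M { [L [S [M v = expr]]] }]]]]]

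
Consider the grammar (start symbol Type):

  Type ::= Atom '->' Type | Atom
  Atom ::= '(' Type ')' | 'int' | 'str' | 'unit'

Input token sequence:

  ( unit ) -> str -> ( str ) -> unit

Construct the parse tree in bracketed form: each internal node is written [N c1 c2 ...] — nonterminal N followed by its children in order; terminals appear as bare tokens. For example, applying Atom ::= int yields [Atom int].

Type
Atom -> Type
( Type ) -> Type
( Atom ) -> Type
( unit ) -> Type
( unit ) -> Atom -> Type
( unit ) -> str -> Type
( unit ) -> str -> Atom -> Type
( unit ) -> str -> ( Type ) -> Type
( unit ) -> str -> ( Atom ) -> Type
( unit ) -> str -> ( str ) -> Type
( unit ) -> str -> ( str ) -> Atom
( unit ) -> str -> ( str ) -> unit

[Type [Atom ( [Type [Atom unit]] )] -> [Type [Atom str] -> [Type [Atom ( [Type [Atom str]] )] -> [Type [Atom unit]]]]]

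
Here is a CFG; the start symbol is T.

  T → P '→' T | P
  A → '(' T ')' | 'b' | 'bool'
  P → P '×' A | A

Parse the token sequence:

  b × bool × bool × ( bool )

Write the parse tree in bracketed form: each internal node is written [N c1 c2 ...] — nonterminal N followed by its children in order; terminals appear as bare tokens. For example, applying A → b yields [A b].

[T [P [P [P [P [A b]] × [A bool]] × [A bool]] × [A ( [T [P [A bool]]] )]]]

T
P
P × A
P × A × A
P × A × A × A
A × A × A × A
b × A × A × A
b × bool × A × A
b × bool × bool × A
b × bool × bool × ( T )
b × bool × bool × ( P )
b × bool × bool × ( A )
b × bool × bool × ( bool )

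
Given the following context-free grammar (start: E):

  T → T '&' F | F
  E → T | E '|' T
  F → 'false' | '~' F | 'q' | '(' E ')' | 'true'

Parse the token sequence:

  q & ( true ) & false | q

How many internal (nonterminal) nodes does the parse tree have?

13

[E [E [T [T [T [F q]] & [F ( [E [T [F true]]] )]] & [F false]]] | [T [F q]]]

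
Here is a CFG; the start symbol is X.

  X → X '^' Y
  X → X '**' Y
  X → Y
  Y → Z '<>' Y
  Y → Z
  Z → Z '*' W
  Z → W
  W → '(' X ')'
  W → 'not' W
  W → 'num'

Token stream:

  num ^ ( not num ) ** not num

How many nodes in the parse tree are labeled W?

[X [X [X [Y [Z [W num]]]] ^ [Y [Z [W ( [X [Y [Z [W not [W num]]]]] )]]]] ** [Y [Z [W not [W num]]]]]

6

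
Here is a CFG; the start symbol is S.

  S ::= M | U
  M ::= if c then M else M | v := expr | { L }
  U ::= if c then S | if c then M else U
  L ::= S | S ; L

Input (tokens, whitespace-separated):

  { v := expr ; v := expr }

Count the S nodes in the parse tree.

3

[S [M { [L [S [M v := expr]] ; [L [S [M v := expr]]]] }]]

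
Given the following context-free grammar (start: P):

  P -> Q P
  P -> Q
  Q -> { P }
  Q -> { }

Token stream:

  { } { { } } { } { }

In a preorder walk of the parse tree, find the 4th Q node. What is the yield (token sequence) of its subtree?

{ }

[P [Q { }] [P [Q { [P [Q { }]] }] [P [Q { }] [P [Q { }]]]]]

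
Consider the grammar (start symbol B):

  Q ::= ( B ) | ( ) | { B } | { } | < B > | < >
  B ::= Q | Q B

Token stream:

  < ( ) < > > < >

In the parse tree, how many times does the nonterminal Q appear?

[B [Q < [B [Q ( )] [B [Q < >]]] >] [B [Q < >]]]

4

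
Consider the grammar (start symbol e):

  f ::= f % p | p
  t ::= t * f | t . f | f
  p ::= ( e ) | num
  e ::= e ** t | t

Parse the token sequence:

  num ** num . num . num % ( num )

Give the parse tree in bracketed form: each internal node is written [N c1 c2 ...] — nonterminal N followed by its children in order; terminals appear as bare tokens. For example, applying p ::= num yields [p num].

[e [e [t [f [p num]]]] ** [t [t [t [f [p num]]] . [f [p num]]] . [f [f [p num]] % [p ( [e [t [f [p num]]]] )]]]]

e
e ** t
t ** t
f ** t
p ** t
num ** t
num ** t . f
num ** t . f . f
num ** f . f . f
num ** p . f . f
num ** num . f . f
num ** num . p . f
num ** num . num . f
num ** num . num . f % p
num ** num . num . p % p
num ** num . num . num % p
num ** num . num . num % ( e )
num ** num . num . num % ( t )
num ** num . num . num % ( f )
num ** num . num . num % ( p )
num ** num . num . num % ( num )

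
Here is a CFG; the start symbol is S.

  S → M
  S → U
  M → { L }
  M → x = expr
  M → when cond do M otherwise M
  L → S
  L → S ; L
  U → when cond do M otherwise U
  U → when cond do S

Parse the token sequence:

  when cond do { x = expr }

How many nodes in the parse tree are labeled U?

[S [U when cond do [S [M { [L [S [M x = expr]]] }]]]]

1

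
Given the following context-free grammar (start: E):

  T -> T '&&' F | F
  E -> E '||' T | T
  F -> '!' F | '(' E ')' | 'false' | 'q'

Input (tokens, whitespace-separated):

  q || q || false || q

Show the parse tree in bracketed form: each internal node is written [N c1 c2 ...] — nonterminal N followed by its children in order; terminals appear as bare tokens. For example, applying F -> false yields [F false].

E
E || T
E || T || T
E || T || T || T
T || T || T || T
F || T || T || T
q || T || T || T
q || F || T || T
q || q || T || T
q || q || F || T
q || q || false || T
q || q || false || F
q || q || false || q

[E [E [E [E [T [F q]]] || [T [F q]]] || [T [F false]]] || [T [F q]]]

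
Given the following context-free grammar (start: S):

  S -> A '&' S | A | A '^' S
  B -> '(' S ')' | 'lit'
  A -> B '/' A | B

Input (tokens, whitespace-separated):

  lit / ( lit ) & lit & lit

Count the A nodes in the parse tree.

[S [A [B lit] / [A [B ( [S [A [B lit]]] )]]] & [S [A [B lit]] & [S [A [B lit]]]]]

5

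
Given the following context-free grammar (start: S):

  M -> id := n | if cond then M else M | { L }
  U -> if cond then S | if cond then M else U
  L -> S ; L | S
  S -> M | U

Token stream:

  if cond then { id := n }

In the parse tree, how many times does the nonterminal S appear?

[S [U if cond then [S [M { [L [S [M id := n]]] }]]]]

3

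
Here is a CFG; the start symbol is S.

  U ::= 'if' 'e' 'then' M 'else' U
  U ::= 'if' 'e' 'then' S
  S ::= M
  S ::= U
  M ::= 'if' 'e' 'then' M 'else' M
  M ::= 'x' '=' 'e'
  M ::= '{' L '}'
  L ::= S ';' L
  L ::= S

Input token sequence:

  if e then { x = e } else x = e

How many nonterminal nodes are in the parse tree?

7

[S [M if e then [M { [L [S [M x = e]]] }] else [M x = e]]]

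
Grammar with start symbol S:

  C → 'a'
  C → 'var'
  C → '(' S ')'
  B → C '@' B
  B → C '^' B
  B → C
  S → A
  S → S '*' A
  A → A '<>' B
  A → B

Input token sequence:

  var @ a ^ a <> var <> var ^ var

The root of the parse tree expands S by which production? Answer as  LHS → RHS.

[S [A [A [A [B [C var] @ [B [C a] ^ [B [C a]]]]] <> [B [C var]]] <> [B [C var] ^ [B [C var]]]]]

S → A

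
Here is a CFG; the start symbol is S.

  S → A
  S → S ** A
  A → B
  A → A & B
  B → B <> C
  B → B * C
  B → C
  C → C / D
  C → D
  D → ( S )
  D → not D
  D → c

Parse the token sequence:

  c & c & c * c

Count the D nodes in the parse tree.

[S [A [A [A [B [C [D c]]]] & [B [C [D c]]]] & [B [B [C [D c]]] * [C [D c]]]]]

4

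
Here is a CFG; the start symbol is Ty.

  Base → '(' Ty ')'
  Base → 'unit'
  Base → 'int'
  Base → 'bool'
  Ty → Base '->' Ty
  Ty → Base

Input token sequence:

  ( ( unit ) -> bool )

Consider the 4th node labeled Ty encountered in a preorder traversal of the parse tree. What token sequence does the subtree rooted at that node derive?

bool

[Ty [Base ( [Ty [Base ( [Ty [Base unit]] )] -> [Ty [Base bool]]] )]]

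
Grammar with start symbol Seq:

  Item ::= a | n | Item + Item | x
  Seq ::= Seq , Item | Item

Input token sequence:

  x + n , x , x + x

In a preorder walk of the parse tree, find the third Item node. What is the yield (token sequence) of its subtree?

[Seq [Seq [Seq [Item [Item x] + [Item n]]] , [Item x]] , [Item [Item x] + [Item x]]]

n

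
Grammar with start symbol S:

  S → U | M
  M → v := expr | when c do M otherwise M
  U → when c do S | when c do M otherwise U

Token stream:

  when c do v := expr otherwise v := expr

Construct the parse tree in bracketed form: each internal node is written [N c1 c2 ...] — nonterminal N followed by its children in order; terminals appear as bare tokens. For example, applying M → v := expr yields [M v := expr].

S
M
when c do M otherwise M
when c do v := expr otherwise M
when c do v := expr otherwise v := expr

[S [M when c do [M v := expr] otherwise [M v := expr]]]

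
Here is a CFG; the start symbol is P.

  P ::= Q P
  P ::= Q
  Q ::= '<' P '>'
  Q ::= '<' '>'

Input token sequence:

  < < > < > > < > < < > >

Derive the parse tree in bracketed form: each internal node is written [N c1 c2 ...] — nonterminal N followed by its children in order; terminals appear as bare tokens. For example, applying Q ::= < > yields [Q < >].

P
Q P
< P > P
< Q P > P
< < > P > P
< < > Q > P
< < > < > > P
< < > < > > Q P
< < > < > > < > P
< < > < > > < > Q
< < > < > > < > < P >
< < > < > > < > < Q >
< < > < > > < > < < > >

[P [Q < [P [Q < >] [P [Q < >]]] >] [P [Q < >] [P [Q < [P [Q < >]] >]]]]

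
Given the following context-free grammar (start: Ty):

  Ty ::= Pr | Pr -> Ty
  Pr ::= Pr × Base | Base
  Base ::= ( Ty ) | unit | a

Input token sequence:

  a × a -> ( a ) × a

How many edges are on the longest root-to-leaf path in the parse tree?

[Ty [Pr [Pr [Base a]] × [Base a]] -> [Ty [Pr [Pr [Base ( [Ty [Pr [Base a]]] )]] × [Base a]]]]

8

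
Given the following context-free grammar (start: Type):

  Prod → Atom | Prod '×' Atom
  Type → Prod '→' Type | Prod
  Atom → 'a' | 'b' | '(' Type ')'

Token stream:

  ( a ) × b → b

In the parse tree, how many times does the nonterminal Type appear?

[Type [Prod [Prod [Atom ( [Type [Prod [Atom a]]] )]] × [Atom b]] → [Type [Prod [Atom b]]]]

3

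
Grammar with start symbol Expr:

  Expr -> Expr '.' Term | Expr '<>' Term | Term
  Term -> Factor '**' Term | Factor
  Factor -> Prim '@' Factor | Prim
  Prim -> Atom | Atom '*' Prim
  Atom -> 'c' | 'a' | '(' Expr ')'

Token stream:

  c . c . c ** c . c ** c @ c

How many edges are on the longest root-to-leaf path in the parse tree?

[Expr [Expr [Expr [Expr [Term [Factor [Prim [Atom c]]]]] . [Term [Factor [Prim [Atom c]]]]] . [Term [Factor [Prim [Atom c]]] ** [Term [Factor [Prim [Atom c]]]]]] . [Term [Factor [Prim [Atom c]]] ** [Term [Factor [Prim [Atom c]] @ [Factor [Prim [Atom c]]]]]]]

8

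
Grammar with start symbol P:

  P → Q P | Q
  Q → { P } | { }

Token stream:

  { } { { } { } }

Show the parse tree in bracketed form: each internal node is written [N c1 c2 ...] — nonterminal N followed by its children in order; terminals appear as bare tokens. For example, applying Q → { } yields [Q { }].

[P [Q { }] [P [Q { [P [Q { }] [P [Q { }]]] }]]]

P
Q P
{ } P
{ } Q
{ } { P }
{ } { Q P }
{ } { { } P }
{ } { { } Q }
{ } { { } { } }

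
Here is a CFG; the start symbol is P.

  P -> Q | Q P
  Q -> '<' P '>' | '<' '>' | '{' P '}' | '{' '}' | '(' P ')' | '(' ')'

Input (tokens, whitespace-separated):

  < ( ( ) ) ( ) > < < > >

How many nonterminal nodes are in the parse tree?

12

[P [Q < [P [Q ( [P [Q ( )]] )] [P [Q ( )]]] >] [P [Q < [P [Q < >]] >]]]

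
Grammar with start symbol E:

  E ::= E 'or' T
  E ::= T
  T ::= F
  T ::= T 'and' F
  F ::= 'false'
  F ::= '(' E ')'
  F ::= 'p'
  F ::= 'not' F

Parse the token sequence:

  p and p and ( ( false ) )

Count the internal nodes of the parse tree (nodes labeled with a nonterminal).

13

[E [T [T [T [F p]] and [F p]] and [F ( [E [T [F ( [E [T [F false]]] )]]] )]]]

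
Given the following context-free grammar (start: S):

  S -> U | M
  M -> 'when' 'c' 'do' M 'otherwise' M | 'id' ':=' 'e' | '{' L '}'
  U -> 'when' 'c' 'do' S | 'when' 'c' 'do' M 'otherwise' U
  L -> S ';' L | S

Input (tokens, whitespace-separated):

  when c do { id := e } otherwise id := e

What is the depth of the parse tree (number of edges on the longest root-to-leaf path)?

6

[S [M when c do [M { [L [S [M id := e]]] }] otherwise [M id := e]]]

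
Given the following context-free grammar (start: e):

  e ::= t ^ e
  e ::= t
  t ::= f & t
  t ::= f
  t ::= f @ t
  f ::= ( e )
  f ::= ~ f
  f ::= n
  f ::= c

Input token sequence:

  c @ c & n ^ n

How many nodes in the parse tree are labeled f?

4

[e [t [f c] @ [t [f c] & [t [f n]]]] ^ [e [t [f n]]]]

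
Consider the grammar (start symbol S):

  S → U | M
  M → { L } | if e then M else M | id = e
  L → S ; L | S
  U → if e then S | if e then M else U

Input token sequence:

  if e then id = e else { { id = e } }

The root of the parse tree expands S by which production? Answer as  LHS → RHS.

[S [M if e then [M id = e] else [M { [L [S [M { [L [S [M id = e]]] }]]] }]]]

S → M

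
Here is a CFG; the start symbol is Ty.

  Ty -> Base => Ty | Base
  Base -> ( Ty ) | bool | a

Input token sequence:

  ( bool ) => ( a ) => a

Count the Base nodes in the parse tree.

5

[Ty [Base ( [Ty [Base bool]] )] => [Ty [Base ( [Ty [Base a]] )] => [Ty [Base a]]]]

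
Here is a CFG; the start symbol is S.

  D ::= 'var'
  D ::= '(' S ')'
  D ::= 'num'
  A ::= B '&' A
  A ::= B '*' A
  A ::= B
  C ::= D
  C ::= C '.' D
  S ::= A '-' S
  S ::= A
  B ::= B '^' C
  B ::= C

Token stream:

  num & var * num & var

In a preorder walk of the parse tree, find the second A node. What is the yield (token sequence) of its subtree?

[S [A [B [C [D num]]] & [A [B [C [D var]]] * [A [B [C [D num]]] & [A [B [C [D var]]]]]]]]

var * num & var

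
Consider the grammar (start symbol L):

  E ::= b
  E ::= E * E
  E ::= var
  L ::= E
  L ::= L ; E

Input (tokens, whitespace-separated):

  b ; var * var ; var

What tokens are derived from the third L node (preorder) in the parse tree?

b

[L [L [L [E b]] ; [E [E var] * [E var]]] ; [E var]]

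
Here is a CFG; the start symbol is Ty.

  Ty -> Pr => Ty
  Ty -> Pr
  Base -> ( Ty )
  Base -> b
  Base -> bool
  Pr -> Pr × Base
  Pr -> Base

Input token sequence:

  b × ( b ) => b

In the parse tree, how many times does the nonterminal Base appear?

[Ty [Pr [Pr [Base b]] × [Base ( [Ty [Pr [Base b]]] )]] => [Ty [Pr [Base b]]]]

4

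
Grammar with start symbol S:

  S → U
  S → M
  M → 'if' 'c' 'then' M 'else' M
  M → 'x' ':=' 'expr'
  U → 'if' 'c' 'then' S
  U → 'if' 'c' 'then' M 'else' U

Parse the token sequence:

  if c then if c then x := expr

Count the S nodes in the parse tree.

3

[S [U if c then [S [U if c then [S [M x := expr]]]]]]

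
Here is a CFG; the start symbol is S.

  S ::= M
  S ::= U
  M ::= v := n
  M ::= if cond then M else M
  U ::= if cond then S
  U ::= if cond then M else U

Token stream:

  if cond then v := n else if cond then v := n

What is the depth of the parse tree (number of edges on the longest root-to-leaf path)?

5

[S [U if cond then [M v := n] else [U if cond then [S [M v := n]]]]]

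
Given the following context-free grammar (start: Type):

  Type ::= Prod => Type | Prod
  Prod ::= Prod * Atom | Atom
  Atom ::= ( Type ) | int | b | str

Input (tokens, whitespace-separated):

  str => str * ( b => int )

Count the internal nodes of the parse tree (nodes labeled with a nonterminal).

[Type [Prod [Atom str]] => [Type [Prod [Prod [Atom str]] * [Atom ( [Type [Prod [Atom b]] => [Type [Prod [Atom int]]]] )]]]]

14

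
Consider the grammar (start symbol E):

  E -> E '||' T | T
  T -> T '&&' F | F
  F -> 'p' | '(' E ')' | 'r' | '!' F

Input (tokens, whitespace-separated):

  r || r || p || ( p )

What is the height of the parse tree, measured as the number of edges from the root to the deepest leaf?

[E [E [E [E [T [F r]]] || [T [F r]]] || [T [F p]]] || [T [F ( [E [T [F p]]] )]]]

6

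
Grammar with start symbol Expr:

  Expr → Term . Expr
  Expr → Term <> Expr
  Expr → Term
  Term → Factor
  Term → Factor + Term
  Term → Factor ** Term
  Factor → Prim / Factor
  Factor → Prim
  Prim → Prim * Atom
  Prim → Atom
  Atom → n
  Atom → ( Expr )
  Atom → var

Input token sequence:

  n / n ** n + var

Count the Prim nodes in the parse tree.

[Expr [Term [Factor [Prim [Atom n]] / [Factor [Prim [Atom n]]]] ** [Term [Factor [Prim [Atom n]]] + [Term [Factor [Prim [Atom var]]]]]]]

4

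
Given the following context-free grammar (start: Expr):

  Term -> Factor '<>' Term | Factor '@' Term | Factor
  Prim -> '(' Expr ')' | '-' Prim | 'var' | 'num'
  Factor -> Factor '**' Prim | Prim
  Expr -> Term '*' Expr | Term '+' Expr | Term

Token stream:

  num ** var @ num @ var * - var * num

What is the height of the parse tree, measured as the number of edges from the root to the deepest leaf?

[Expr [Term [Factor [Factor [Prim num]] ** [Prim var]] @ [Term [Factor [Prim num]] @ [Term [Factor [Prim var]]]]] * [Expr [Term [Factor [Prim - [Prim var]]]] * [Expr [Term [Factor [Prim num]]]]]]

6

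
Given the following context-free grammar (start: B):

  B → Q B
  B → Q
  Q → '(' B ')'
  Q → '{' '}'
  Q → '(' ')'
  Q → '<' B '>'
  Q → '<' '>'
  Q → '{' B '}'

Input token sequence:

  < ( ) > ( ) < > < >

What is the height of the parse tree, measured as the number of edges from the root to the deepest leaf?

[B [Q < [B [Q ( )]] >] [B [Q ( )] [B [Q < >] [B [Q < >]]]]]

5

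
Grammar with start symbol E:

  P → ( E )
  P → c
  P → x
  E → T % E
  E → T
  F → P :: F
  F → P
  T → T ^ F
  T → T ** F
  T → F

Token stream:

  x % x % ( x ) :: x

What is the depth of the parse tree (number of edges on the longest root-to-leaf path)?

10

[E [T [F [P x]]] % [E [T [F [P x]]] % [E [T [F [P ( [E [T [F [P x]]]] )] :: [F [P x]]]]]]]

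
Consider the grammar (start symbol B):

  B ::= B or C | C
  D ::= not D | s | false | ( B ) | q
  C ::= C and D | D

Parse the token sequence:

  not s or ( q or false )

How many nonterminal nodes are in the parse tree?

[B [B [C [D not [D s]]]] or [C [D ( [B [B [C [D q]]] or [C [D false]]] )]]]

13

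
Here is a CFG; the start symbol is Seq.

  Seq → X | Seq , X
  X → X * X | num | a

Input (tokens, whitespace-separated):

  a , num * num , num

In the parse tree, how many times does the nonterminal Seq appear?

3

[Seq [Seq [Seq [X a]] , [X [X num] * [X num]]] , [X num]]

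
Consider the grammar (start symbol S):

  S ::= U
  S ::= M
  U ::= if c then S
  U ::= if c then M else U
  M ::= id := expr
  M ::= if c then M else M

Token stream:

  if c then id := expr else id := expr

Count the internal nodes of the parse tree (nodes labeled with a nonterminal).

4

[S [M if c then [M id := expr] else [M id := expr]]]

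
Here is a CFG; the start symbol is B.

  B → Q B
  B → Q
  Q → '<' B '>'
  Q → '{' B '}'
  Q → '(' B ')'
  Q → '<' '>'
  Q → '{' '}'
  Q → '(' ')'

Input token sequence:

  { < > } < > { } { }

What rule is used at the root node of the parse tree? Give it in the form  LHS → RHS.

[B [Q { [B [Q < >]] }] [B [Q < >] [B [Q { }] [B [Q { }]]]]]

B → Q B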